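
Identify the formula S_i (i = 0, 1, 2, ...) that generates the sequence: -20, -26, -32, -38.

Check differences: -26 - -20 = -6
-32 - -26 = -6
Common difference d = -6.
First term a = -20.
Formula: S_i = -20 - 6*i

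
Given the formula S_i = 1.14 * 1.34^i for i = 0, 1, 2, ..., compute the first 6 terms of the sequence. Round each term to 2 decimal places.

This is a geometric sequence.
i=0: S_0 = 1.14 * 1.34^0 = 1.14
i=1: S_1 = 1.14 * 1.34^1 ≈ 1.53
i=2: S_2 = 1.14 * 1.34^2 ≈ 2.05
i=3: S_3 = 1.14 * 1.34^3 ≈ 2.74
i=4: S_4 = 1.14 * 1.34^4 ≈ 3.68
i=5: S_5 = 1.14 * 1.34^5 ≈ 4.93
The first 6 terms are: [1.14, 1.53, 2.05, 2.74, 3.68, 4.93]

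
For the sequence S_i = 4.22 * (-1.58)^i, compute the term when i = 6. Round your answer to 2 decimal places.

S_6 = 4.22 * (-1.58)^6 ≈ 4.22 * 15.5576 ≈ 65.65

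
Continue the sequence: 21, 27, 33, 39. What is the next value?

Differences: 27 - 21 = 6
This is an arithmetic sequence with common difference d = 6.
Next term = 39 + 6 = 45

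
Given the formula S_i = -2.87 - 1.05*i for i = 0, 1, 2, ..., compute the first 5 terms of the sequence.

This is an arithmetic sequence.
i=0: S_0 = -2.87 + -1.05*0 = -2.87
i=1: S_1 = -2.87 + -1.05*1 = -3.92
i=2: S_2 = -2.87 + -1.05*2 = -4.97
i=3: S_3 = -2.87 + -1.05*3 = -6.02
i=4: S_4 = -2.87 + -1.05*4 = -7.07
The first 5 terms are: [-2.87, -3.92, -4.97, -6.02, -7.07]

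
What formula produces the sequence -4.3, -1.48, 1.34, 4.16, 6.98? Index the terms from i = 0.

Check differences: -1.48 - -4.3 = 2.82
1.34 - -1.48 = 2.82
Common difference d = 2.82.
First term a = -4.3.
Formula: S_i = -4.30 + 2.82*i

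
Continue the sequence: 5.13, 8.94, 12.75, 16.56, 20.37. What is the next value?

Differences: 8.94 - 5.13 = 3.81
This is an arithmetic sequence with common difference d = 3.81.
Next term = 20.37 + 3.81 = 24.18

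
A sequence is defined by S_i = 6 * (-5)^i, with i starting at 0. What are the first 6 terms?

This is a geometric sequence.
i=0: S_0 = 6 * (-5)^0 = 6
i=1: S_1 = 6 * (-5)^1 = -30
i=2: S_2 = 6 * (-5)^2 = 150
i=3: S_3 = 6 * (-5)^3 = -750
i=4: S_4 = 6 * (-5)^4 = 3750
i=5: S_5 = 6 * (-5)^5 = -18750
The first 6 terms are: [6, -30, 150, -750, 3750, -18750]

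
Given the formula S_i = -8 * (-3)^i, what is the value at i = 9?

S_9 = -8 * (-3)^9 = -8 * -19683 = 157464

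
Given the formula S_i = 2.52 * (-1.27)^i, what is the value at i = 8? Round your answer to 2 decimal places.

S_8 = 2.52 * (-1.27)^8 ≈ 2.52 * 6.7675 ≈ 17.05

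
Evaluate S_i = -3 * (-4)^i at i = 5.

S_5 = -3 * (-4)^5 = -3 * -1024 = 3072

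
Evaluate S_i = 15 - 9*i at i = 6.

S_6 = 15 + -9*6 = 15 + -54 = -39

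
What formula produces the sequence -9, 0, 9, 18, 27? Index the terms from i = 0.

Check differences: 0 - -9 = 9
9 - 0 = 9
Common difference d = 9.
First term a = -9.
Formula: S_i = -9 + 9*i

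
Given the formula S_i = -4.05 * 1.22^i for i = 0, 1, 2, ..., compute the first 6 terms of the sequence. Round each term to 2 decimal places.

This is a geometric sequence.
i=0: S_0 = -4.05 * 1.22^0 = -4.05
i=1: S_1 = -4.05 * 1.22^1 ≈ -4.94
i=2: S_2 = -4.05 * 1.22^2 ≈ -6.03
i=3: S_3 = -4.05 * 1.22^3 ≈ -7.35
i=4: S_4 = -4.05 * 1.22^4 ≈ -8.97
i=5: S_5 = -4.05 * 1.22^5 ≈ -10.95
The first 6 terms are: [-4.05, -4.94, -6.03, -7.35, -8.97, -10.95]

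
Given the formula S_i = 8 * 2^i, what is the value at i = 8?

S_8 = 8 * 2^8 = 8 * 256 = 2048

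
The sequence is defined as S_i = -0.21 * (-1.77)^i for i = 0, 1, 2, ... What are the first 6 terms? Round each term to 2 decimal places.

This is a geometric sequence.
i=0: S_0 = -0.21 * (-1.77)^0 = -0.21
i=1: S_1 = -0.21 * (-1.77)^1 ≈ 0.37
i=2: S_2 = -0.21 * (-1.77)^2 ≈ -0.66
i=3: S_3 = -0.21 * (-1.77)^3 ≈ 1.16
i=4: S_4 = -0.21 * (-1.77)^4 ≈ -2.06
i=5: S_5 = -0.21 * (-1.77)^5 ≈ 3.65
The first 6 terms are: [-0.21, 0.37, -0.66, 1.16, -2.06, 3.65]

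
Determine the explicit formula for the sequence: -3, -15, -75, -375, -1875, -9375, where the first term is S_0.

Check ratios: -15 / -3 = 5.0
Common ratio r = 5.
First term a = -3.
Formula: S_i = -3 * 5^i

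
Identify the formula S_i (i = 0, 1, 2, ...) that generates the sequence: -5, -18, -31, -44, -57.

Check differences: -18 - -5 = -13
-31 - -18 = -13
Common difference d = -13.
First term a = -5.
Formula: S_i = -5 - 13*i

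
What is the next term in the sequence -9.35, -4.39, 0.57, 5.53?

Differences: -4.39 - -9.35 = 4.96
This is an arithmetic sequence with common difference d = 4.96.
Next term = 5.53 + 4.96 = 10.49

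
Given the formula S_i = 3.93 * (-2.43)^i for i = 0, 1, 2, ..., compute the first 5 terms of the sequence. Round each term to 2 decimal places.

This is a geometric sequence.
i=0: S_0 = 3.93 * (-2.43)^0 = 3.93
i=1: S_1 = 3.93 * (-2.43)^1 ≈ -9.55
i=2: S_2 = 3.93 * (-2.43)^2 ≈ 23.21
i=3: S_3 = 3.93 * (-2.43)^3 ≈ -56.39
i=4: S_4 = 3.93 * (-2.43)^4 ≈ 137.03
The first 5 terms are: [3.93, -9.55, 23.21, -56.39, 137.03]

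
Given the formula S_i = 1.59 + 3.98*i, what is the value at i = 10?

S_10 = 1.59 + 3.98*10 = 1.59 + 39.8 = 41.39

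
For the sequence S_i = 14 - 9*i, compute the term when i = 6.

S_6 = 14 + -9*6 = 14 + -54 = -40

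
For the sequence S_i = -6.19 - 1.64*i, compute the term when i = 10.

S_10 = -6.19 + -1.64*10 = -6.19 + -16.4 = -22.59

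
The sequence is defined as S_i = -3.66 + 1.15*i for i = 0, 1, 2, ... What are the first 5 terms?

This is an arithmetic sequence.
i=0: S_0 = -3.66 + 1.15*0 = -3.66
i=1: S_1 = -3.66 + 1.15*1 = -2.51
i=2: S_2 = -3.66 + 1.15*2 = -1.36
i=3: S_3 = -3.66 + 1.15*3 = -0.21
i=4: S_4 = -3.66 + 1.15*4 = 0.94
The first 5 terms are: [-3.66, -2.51, -1.36, -0.21, 0.94]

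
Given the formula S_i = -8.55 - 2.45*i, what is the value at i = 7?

S_7 = -8.55 + -2.45*7 = -8.55 + -17.15 = -25.7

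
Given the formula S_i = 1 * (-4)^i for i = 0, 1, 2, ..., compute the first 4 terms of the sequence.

This is a geometric sequence.
i=0: S_0 = 1 * (-4)^0 = 1
i=1: S_1 = 1 * (-4)^1 = -4
i=2: S_2 = 1 * (-4)^2 = 16
i=3: S_3 = 1 * (-4)^3 = -64
The first 4 terms are: [1, -4, 16, -64]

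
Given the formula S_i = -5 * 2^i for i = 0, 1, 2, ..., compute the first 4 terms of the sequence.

This is a geometric sequence.
i=0: S_0 = -5 * 2^0 = -5
i=1: S_1 = -5 * 2^1 = -10
i=2: S_2 = -5 * 2^2 = -20
i=3: S_3 = -5 * 2^3 = -40
The first 4 terms are: [-5, -10, -20, -40]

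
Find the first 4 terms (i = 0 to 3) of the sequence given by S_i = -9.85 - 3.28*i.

This is an arithmetic sequence.
i=0: S_0 = -9.85 + -3.28*0 = -9.85
i=1: S_1 = -9.85 + -3.28*1 = -13.13
i=2: S_2 = -9.85 + -3.28*2 = -16.41
i=3: S_3 = -9.85 + -3.28*3 = -19.69
The first 4 terms are: [-9.85, -13.13, -16.41, -19.69]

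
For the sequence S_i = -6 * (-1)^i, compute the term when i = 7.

S_7 = -6 * (-1)^7 = -6 * -1 = 6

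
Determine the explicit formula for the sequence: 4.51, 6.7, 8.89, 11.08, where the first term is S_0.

Check differences: 6.7 - 4.51 = 2.19
8.89 - 6.7 = 2.19
Common difference d = 2.19.
First term a = 4.51.
Formula: S_i = 4.51 + 2.19*i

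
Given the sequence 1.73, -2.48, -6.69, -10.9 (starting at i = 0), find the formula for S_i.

Check differences: -2.48 - 1.73 = -4.21
-6.69 - -2.48 = -4.21
Common difference d = -4.21.
First term a = 1.73.
Formula: S_i = 1.73 - 4.21*i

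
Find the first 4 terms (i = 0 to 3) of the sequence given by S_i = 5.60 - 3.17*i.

This is an arithmetic sequence.
i=0: S_0 = 5.6 + -3.17*0 = 5.6
i=1: S_1 = 5.6 + -3.17*1 = 2.43
i=2: S_2 = 5.6 + -3.17*2 = -0.74
i=3: S_3 = 5.6 + -3.17*3 = -3.91
The first 4 terms are: [5.6, 2.43, -0.74, -3.91]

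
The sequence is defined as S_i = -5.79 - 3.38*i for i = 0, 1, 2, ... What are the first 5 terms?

This is an arithmetic sequence.
i=0: S_0 = -5.79 + -3.38*0 = -5.79
i=1: S_1 = -5.79 + -3.38*1 = -9.17
i=2: S_2 = -5.79 + -3.38*2 = -12.55
i=3: S_3 = -5.79 + -3.38*3 = -15.93
i=4: S_4 = -5.79 + -3.38*4 = -19.31
The first 5 terms are: [-5.79, -9.17, -12.55, -15.93, -19.31]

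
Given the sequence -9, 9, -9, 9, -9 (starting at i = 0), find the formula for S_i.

Check ratios: 9 / -9 = -1.0
Common ratio r = -1.
First term a = -9.
Formula: S_i = -9 * (-1)^i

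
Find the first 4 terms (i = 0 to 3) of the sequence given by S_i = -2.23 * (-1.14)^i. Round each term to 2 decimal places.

This is a geometric sequence.
i=0: S_0 = -2.23 * (-1.14)^0 = -2.23
i=1: S_1 = -2.23 * (-1.14)^1 ≈ 2.54
i=2: S_2 = -2.23 * (-1.14)^2 ≈ -2.9
i=3: S_3 = -2.23 * (-1.14)^3 ≈ 3.3
The first 4 terms are: [-2.23, 2.54, -2.9, 3.3]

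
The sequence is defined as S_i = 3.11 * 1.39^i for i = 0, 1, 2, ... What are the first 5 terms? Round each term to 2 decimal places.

This is a geometric sequence.
i=0: S_0 = 3.11 * 1.39^0 = 3.11
i=1: S_1 = 3.11 * 1.39^1 ≈ 4.32
i=2: S_2 = 3.11 * 1.39^2 ≈ 6.01
i=3: S_3 = 3.11 * 1.39^3 ≈ 8.35
i=4: S_4 = 3.11 * 1.39^4 ≈ 11.61
The first 5 terms are: [3.11, 4.32, 6.01, 8.35, 11.61]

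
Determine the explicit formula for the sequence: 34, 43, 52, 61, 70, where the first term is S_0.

Check differences: 43 - 34 = 9
52 - 43 = 9
Common difference d = 9.
First term a = 34.
Formula: S_i = 34 + 9*i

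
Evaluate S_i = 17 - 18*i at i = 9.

S_9 = 17 + -18*9 = 17 + -162 = -145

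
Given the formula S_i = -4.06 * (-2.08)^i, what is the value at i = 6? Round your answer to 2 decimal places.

S_6 = -4.06 * (-2.08)^6 ≈ -4.06 * 80.9804 ≈ -328.78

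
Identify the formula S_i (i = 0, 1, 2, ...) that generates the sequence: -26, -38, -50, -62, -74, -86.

Check differences: -38 - -26 = -12
-50 - -38 = -12
Common difference d = -12.
First term a = -26.
Formula: S_i = -26 - 12*i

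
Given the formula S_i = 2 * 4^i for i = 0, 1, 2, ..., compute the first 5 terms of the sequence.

This is a geometric sequence.
i=0: S_0 = 2 * 4^0 = 2
i=1: S_1 = 2 * 4^1 = 8
i=2: S_2 = 2 * 4^2 = 32
i=3: S_3 = 2 * 4^3 = 128
i=4: S_4 = 2 * 4^4 = 512
The first 5 terms are: [2, 8, 32, 128, 512]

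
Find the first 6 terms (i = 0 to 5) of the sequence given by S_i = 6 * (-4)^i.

This is a geometric sequence.
i=0: S_0 = 6 * (-4)^0 = 6
i=1: S_1 = 6 * (-4)^1 = -24
i=2: S_2 = 6 * (-4)^2 = 96
i=3: S_3 = 6 * (-4)^3 = -384
i=4: S_4 = 6 * (-4)^4 = 1536
i=5: S_5 = 6 * (-4)^5 = -6144
The first 6 terms are: [6, -24, 96, -384, 1536, -6144]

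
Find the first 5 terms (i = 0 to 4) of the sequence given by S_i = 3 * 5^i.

This is a geometric sequence.
i=0: S_0 = 3 * 5^0 = 3
i=1: S_1 = 3 * 5^1 = 15
i=2: S_2 = 3 * 5^2 = 75
i=3: S_3 = 3 * 5^3 = 375
i=4: S_4 = 3 * 5^4 = 1875
The first 5 terms are: [3, 15, 75, 375, 1875]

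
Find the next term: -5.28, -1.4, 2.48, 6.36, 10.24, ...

Differences: -1.4 - -5.28 = 3.88
This is an arithmetic sequence with common difference d = 3.88.
Next term = 10.24 + 3.88 = 14.12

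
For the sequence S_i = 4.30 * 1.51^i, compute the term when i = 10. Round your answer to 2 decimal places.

S_10 = 4.3 * 1.51^10 ≈ 4.3 * 61.6268 ≈ 265.0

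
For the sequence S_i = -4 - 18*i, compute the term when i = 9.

S_9 = -4 + -18*9 = -4 + -162 = -166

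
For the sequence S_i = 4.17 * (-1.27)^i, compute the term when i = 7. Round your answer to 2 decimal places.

S_7 = 4.17 * (-1.27)^7 ≈ 4.17 * -5.3288 ≈ -22.22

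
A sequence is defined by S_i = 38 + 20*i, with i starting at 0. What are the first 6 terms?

This is an arithmetic sequence.
i=0: S_0 = 38 + 20*0 = 38
i=1: S_1 = 38 + 20*1 = 58
i=2: S_2 = 38 + 20*2 = 78
i=3: S_3 = 38 + 20*3 = 98
i=4: S_4 = 38 + 20*4 = 118
i=5: S_5 = 38 + 20*5 = 138
The first 6 terms are: [38, 58, 78, 98, 118, 138]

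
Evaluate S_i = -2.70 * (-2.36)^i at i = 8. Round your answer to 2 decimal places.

S_8 = -2.7 * (-2.36)^8 ≈ -2.7 * 962.268 ≈ -2598.12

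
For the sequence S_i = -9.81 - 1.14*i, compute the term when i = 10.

S_10 = -9.81 + -1.14*10 = -9.81 + -11.4 = -21.21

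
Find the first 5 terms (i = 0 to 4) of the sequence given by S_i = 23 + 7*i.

This is an arithmetic sequence.
i=0: S_0 = 23 + 7*0 = 23
i=1: S_1 = 23 + 7*1 = 30
i=2: S_2 = 23 + 7*2 = 37
i=3: S_3 = 23 + 7*3 = 44
i=4: S_4 = 23 + 7*4 = 51
The first 5 terms are: [23, 30, 37, 44, 51]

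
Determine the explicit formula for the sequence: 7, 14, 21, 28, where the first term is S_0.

Check differences: 14 - 7 = 7
21 - 14 = 7
Common difference d = 7.
First term a = 7.
Formula: S_i = 7 + 7*i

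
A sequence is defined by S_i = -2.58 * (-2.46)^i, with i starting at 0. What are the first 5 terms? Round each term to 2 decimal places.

This is a geometric sequence.
i=0: S_0 = -2.58 * (-2.46)^0 = -2.58
i=1: S_1 = -2.58 * (-2.46)^1 ≈ 6.35
i=2: S_2 = -2.58 * (-2.46)^2 ≈ -15.61
i=3: S_3 = -2.58 * (-2.46)^3 ≈ 38.41
i=4: S_4 = -2.58 * (-2.46)^4 ≈ -94.48
The first 5 terms are: [-2.58, 6.35, -15.61, 38.41, -94.48]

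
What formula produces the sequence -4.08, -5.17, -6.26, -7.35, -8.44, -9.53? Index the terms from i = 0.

Check differences: -5.17 - -4.08 = -1.09
-6.26 - -5.17 = -1.09
Common difference d = -1.09.
First term a = -4.08.
Formula: S_i = -4.08 - 1.09*i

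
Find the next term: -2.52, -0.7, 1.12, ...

Differences: -0.7 - -2.52 = 1.82
This is an arithmetic sequence with common difference d = 1.82.
Next term = 1.12 + 1.82 = 2.94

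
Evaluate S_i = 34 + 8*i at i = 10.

S_10 = 34 + 8*10 = 34 + 80 = 114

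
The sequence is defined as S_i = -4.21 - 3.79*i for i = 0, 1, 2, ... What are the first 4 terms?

This is an arithmetic sequence.
i=0: S_0 = -4.21 + -3.79*0 = -4.21
i=1: S_1 = -4.21 + -3.79*1 = -8.0
i=2: S_2 = -4.21 + -3.79*2 = -11.79
i=3: S_3 = -4.21 + -3.79*3 = -15.58
The first 4 terms are: [-4.21, -8.0, -11.79, -15.58]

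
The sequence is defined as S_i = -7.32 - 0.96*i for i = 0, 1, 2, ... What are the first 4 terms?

This is an arithmetic sequence.
i=0: S_0 = -7.32 + -0.96*0 = -7.32
i=1: S_1 = -7.32 + -0.96*1 = -8.28
i=2: S_2 = -7.32 + -0.96*2 = -9.24
i=3: S_3 = -7.32 + -0.96*3 = -10.2
The first 4 terms are: [-7.32, -8.28, -9.24, -10.2]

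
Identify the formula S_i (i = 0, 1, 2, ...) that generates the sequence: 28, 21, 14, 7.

Check differences: 21 - 28 = -7
14 - 21 = -7
Common difference d = -7.
First term a = 28.
Formula: S_i = 28 - 7*i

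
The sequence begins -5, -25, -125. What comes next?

Ratios: -25 / -5 = 5.0
This is a geometric sequence with common ratio r = 5.
Next term = -125 * 5 = -625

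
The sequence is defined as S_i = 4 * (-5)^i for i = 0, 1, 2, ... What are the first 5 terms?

This is a geometric sequence.
i=0: S_0 = 4 * (-5)^0 = 4
i=1: S_1 = 4 * (-5)^1 = -20
i=2: S_2 = 4 * (-5)^2 = 100
i=3: S_3 = 4 * (-5)^3 = -500
i=4: S_4 = 4 * (-5)^4 = 2500
The first 5 terms are: [4, -20, 100, -500, 2500]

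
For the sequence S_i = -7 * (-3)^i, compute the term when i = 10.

S_10 = -7 * (-3)^10 = -7 * 59049 = -413343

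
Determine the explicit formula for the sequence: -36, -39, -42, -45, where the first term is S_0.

Check differences: -39 - -36 = -3
-42 - -39 = -3
Common difference d = -3.
First term a = -36.
Formula: S_i = -36 - 3*i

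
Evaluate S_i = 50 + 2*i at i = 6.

S_6 = 50 + 2*6 = 50 + 12 = 62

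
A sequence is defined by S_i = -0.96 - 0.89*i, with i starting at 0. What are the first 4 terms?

This is an arithmetic sequence.
i=0: S_0 = -0.96 + -0.89*0 = -0.96
i=1: S_1 = -0.96 + -0.89*1 = -1.85
i=2: S_2 = -0.96 + -0.89*2 = -2.74
i=3: S_3 = -0.96 + -0.89*3 = -3.63
The first 4 terms are: [-0.96, -1.85, -2.74, -3.63]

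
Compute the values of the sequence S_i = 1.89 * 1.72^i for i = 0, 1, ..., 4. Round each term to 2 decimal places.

This is a geometric sequence.
i=0: S_0 = 1.89 * 1.72^0 = 1.89
i=1: S_1 = 1.89 * 1.72^1 ≈ 3.25
i=2: S_2 = 1.89 * 1.72^2 ≈ 5.59
i=3: S_3 = 1.89 * 1.72^3 ≈ 9.62
i=4: S_4 = 1.89 * 1.72^4 ≈ 16.54
The first 5 terms are: [1.89, 3.25, 5.59, 9.62, 16.54]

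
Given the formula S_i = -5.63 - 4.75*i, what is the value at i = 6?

S_6 = -5.63 + -4.75*6 = -5.63 + -28.5 = -34.13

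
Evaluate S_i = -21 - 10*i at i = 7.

S_7 = -21 + -10*7 = -21 + -70 = -91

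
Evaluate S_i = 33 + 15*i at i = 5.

S_5 = 33 + 15*5 = 33 + 75 = 108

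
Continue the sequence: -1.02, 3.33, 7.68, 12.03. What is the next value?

Differences: 3.33 - -1.02 = 4.35
This is an arithmetic sequence with common difference d = 4.35.
Next term = 12.03 + 4.35 = 16.38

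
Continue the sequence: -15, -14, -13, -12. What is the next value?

Differences: -14 - -15 = 1
This is an arithmetic sequence with common difference d = 1.
Next term = -12 + 1 = -11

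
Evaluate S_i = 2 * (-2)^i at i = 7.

S_7 = 2 * (-2)^7 = 2 * -128 = -256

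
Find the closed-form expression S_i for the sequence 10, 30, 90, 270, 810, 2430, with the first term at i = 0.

Check ratios: 30 / 10 = 3.0
Common ratio r = 3.
First term a = 10.
Formula: S_i = 10 * 3^i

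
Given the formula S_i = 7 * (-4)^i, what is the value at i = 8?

S_8 = 7 * (-4)^8 = 7 * 65536 = 458752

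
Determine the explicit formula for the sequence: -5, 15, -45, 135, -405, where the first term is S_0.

Check ratios: 15 / -5 = -3.0
Common ratio r = -3.
First term a = -5.
Formula: S_i = -5 * (-3)^i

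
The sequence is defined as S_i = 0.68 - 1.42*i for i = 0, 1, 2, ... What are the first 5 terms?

This is an arithmetic sequence.
i=0: S_0 = 0.68 + -1.42*0 = 0.68
i=1: S_1 = 0.68 + -1.42*1 = -0.74
i=2: S_2 = 0.68 + -1.42*2 = -2.16
i=3: S_3 = 0.68 + -1.42*3 = -3.58
i=4: S_4 = 0.68 + -1.42*4 = -5.0
The first 5 terms are: [0.68, -0.74, -2.16, -3.58, -5.0]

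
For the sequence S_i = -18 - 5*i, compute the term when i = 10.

S_10 = -18 + -5*10 = -18 + -50 = -68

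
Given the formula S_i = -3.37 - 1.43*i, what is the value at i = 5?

S_5 = -3.37 + -1.43*5 = -3.37 + -7.15 = -10.52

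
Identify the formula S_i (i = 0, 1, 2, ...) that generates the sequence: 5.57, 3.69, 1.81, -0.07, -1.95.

Check differences: 3.69 - 5.57 = -1.88
1.81 - 3.69 = -1.88
Common difference d = -1.88.
First term a = 5.57.
Formula: S_i = 5.57 - 1.88*i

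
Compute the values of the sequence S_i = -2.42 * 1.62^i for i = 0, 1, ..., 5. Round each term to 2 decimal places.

This is a geometric sequence.
i=0: S_0 = -2.42 * 1.62^0 = -2.42
i=1: S_1 = -2.42 * 1.62^1 ≈ -3.92
i=2: S_2 = -2.42 * 1.62^2 ≈ -6.35
i=3: S_3 = -2.42 * 1.62^3 ≈ -10.29
i=4: S_4 = -2.42 * 1.62^4 ≈ -16.67
i=5: S_5 = -2.42 * 1.62^5 ≈ -27.0
The first 6 terms are: [-2.42, -3.92, -6.35, -10.29, -16.67, -27.0]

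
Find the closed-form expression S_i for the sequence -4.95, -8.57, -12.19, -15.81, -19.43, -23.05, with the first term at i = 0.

Check differences: -8.57 - -4.95 = -3.62
-12.19 - -8.57 = -3.62
Common difference d = -3.62.
First term a = -4.95.
Formula: S_i = -4.95 - 3.62*i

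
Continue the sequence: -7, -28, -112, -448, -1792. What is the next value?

Ratios: -28 / -7 = 4.0
This is a geometric sequence with common ratio r = 4.
Next term = -1792 * 4 = -7168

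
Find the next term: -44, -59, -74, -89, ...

Differences: -59 - -44 = -15
This is an arithmetic sequence with common difference d = -15.
Next term = -89 + -15 = -104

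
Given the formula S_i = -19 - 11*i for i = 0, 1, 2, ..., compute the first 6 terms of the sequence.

This is an arithmetic sequence.
i=0: S_0 = -19 + -11*0 = -19
i=1: S_1 = -19 + -11*1 = -30
i=2: S_2 = -19 + -11*2 = -41
i=3: S_3 = -19 + -11*3 = -52
i=4: S_4 = -19 + -11*4 = -63
i=5: S_5 = -19 + -11*5 = -74
The first 6 terms are: [-19, -30, -41, -52, -63, -74]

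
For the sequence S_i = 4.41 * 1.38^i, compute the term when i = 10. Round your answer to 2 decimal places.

S_10 = 4.41 * 1.38^10 ≈ 4.41 * 25.049 ≈ 110.47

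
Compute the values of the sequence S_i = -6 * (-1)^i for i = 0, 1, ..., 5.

This is a geometric sequence.
i=0: S_0 = -6 * (-1)^0 = -6
i=1: S_1 = -6 * (-1)^1 = 6
i=2: S_2 = -6 * (-1)^2 = -6
i=3: S_3 = -6 * (-1)^3 = 6
i=4: S_4 = -6 * (-1)^4 = -6
i=5: S_5 = -6 * (-1)^5 = 6
The first 6 terms are: [-6, 6, -6, 6, -6, 6]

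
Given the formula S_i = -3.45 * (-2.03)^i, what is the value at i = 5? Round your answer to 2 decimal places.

S_5 = -3.45 * (-2.03)^5 ≈ -3.45 * -34.4731 ≈ 118.93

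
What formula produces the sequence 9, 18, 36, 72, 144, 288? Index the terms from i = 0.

Check ratios: 18 / 9 = 2.0
Common ratio r = 2.
First term a = 9.
Formula: S_i = 9 * 2^i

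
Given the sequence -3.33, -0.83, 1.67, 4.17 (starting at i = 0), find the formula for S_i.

Check differences: -0.83 - -3.33 = 2.5
1.67 - -0.83 = 2.5
Common difference d = 2.5.
First term a = -3.33.
Formula: S_i = -3.33 + 2.50*i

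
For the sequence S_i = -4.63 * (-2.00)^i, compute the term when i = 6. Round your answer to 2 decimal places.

S_6 = -4.63 * (-2.0)^6 = -4.63 * 64 = -296.32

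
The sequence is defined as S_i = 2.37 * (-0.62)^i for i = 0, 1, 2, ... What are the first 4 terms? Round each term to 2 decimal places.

This is a geometric sequence.
i=0: S_0 = 2.37 * (-0.62)^0 = 2.37
i=1: S_1 = 2.37 * (-0.62)^1 ≈ -1.47
i=2: S_2 = 2.37 * (-0.62)^2 ≈ 0.91
i=3: S_3 = 2.37 * (-0.62)^3 ≈ -0.56
The first 4 terms are: [2.37, -1.47, 0.91, -0.56]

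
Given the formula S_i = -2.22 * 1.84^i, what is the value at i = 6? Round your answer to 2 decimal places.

S_6 = -2.22 * 1.84^6 ≈ -2.22 * 38.8067 ≈ -86.15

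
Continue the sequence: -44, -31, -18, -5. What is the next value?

Differences: -31 - -44 = 13
This is an arithmetic sequence with common difference d = 13.
Next term = -5 + 13 = 8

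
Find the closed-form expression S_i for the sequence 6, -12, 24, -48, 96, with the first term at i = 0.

Check ratios: -12 / 6 = -2.0
Common ratio r = -2.
First term a = 6.
Formula: S_i = 6 * (-2)^i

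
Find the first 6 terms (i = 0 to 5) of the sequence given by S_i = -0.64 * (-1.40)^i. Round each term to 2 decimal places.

This is a geometric sequence.
i=0: S_0 = -0.64 * (-1.4)^0 = -0.64
i=1: S_1 = -0.64 * (-1.4)^1 ≈ 0.9
i=2: S_2 = -0.64 * (-1.4)^2 ≈ -1.25
i=3: S_3 = -0.64 * (-1.4)^3 ≈ 1.76
i=4: S_4 = -0.64 * (-1.4)^4 ≈ -2.46
i=5: S_5 = -0.64 * (-1.4)^5 ≈ 3.44
The first 6 terms are: [-0.64, 0.9, -1.25, 1.76, -2.46, 3.44]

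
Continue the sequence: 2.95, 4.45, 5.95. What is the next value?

Differences: 4.45 - 2.95 = 1.5
This is an arithmetic sequence with common difference d = 1.5.
Next term = 5.95 + 1.5 = 7.45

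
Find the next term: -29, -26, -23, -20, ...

Differences: -26 - -29 = 3
This is an arithmetic sequence with common difference d = 3.
Next term = -20 + 3 = -17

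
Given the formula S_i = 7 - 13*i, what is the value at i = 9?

S_9 = 7 + -13*9 = 7 + -117 = -110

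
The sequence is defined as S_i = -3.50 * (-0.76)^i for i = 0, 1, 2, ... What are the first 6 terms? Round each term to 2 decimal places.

This is a geometric sequence.
i=0: S_0 = -3.5 * (-0.76)^0 = -3.5
i=1: S_1 = -3.5 * (-0.76)^1 = 2.66
i=2: S_2 = -3.5 * (-0.76)^2 ≈ -2.02
i=3: S_3 = -3.5 * (-0.76)^3 ≈ 1.54
i=4: S_4 = -3.5 * (-0.76)^4 ≈ -1.17
i=5: S_5 = -3.5 * (-0.76)^5 ≈ 0.89
The first 6 terms are: [-3.5, 2.66, -2.02, 1.54, -1.17, 0.89]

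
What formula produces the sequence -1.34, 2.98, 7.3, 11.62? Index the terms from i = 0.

Check differences: 2.98 - -1.34 = 4.32
7.3 - 2.98 = 4.32
Common difference d = 4.32.
First term a = -1.34.
Formula: S_i = -1.34 + 4.32*i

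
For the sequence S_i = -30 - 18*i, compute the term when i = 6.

S_6 = -30 + -18*6 = -30 + -108 = -138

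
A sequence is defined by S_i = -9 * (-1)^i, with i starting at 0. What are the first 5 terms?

This is a geometric sequence.
i=0: S_0 = -9 * (-1)^0 = -9
i=1: S_1 = -9 * (-1)^1 = 9
i=2: S_2 = -9 * (-1)^2 = -9
i=3: S_3 = -9 * (-1)^3 = 9
i=4: S_4 = -9 * (-1)^4 = -9
The first 5 terms are: [-9, 9, -9, 9, -9]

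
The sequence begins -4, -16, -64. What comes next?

Ratios: -16 / -4 = 4.0
This is a geometric sequence with common ratio r = 4.
Next term = -64 * 4 = -256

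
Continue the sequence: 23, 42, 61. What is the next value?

Differences: 42 - 23 = 19
This is an arithmetic sequence with common difference d = 19.
Next term = 61 + 19 = 80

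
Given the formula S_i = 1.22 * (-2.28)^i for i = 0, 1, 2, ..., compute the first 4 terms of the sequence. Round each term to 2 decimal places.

This is a geometric sequence.
i=0: S_0 = 1.22 * (-2.28)^0 = 1.22
i=1: S_1 = 1.22 * (-2.28)^1 ≈ -2.78
i=2: S_2 = 1.22 * (-2.28)^2 ≈ 6.34
i=3: S_3 = 1.22 * (-2.28)^3 ≈ -14.46
The first 4 terms are: [1.22, -2.78, 6.34, -14.46]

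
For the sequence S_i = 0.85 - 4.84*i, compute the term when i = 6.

S_6 = 0.85 + -4.84*6 = 0.85 + -29.04 = -28.19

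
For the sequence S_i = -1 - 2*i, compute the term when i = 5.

S_5 = -1 + -2*5 = -1 + -10 = -11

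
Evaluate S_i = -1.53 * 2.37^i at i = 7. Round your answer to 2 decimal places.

S_7 = -1.53 * 2.37^7 ≈ -1.53 * 419.9895 ≈ -642.58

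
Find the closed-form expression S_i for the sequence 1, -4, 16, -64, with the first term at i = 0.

Check ratios: -4 / 1 = -4.0
Common ratio r = -4.
First term a = 1.
Formula: S_i = 1 * (-4)^i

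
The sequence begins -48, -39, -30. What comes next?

Differences: -39 - -48 = 9
This is an arithmetic sequence with common difference d = 9.
Next term = -30 + 9 = -21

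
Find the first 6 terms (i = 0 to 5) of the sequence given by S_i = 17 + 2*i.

This is an arithmetic sequence.
i=0: S_0 = 17 + 2*0 = 17
i=1: S_1 = 17 + 2*1 = 19
i=2: S_2 = 17 + 2*2 = 21
i=3: S_3 = 17 + 2*3 = 23
i=4: S_4 = 17 + 2*4 = 25
i=5: S_5 = 17 + 2*5 = 27
The first 6 terms are: [17, 19, 21, 23, 25, 27]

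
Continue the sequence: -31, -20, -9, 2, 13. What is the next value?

Differences: -20 - -31 = 11
This is an arithmetic sequence with common difference d = 11.
Next term = 13 + 11 = 24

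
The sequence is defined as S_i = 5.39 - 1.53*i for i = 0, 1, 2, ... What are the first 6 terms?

This is an arithmetic sequence.
i=0: S_0 = 5.39 + -1.53*0 = 5.39
i=1: S_1 = 5.39 + -1.53*1 = 3.86
i=2: S_2 = 5.39 + -1.53*2 = 2.33
i=3: S_3 = 5.39 + -1.53*3 = 0.8
i=4: S_4 = 5.39 + -1.53*4 = -0.73
i=5: S_5 = 5.39 + -1.53*5 = -2.26
The first 6 terms are: [5.39, 3.86, 2.33, 0.8, -0.73, -2.26]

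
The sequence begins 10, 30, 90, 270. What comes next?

Ratios: 30 / 10 = 3.0
This is a geometric sequence with common ratio r = 3.
Next term = 270 * 3 = 810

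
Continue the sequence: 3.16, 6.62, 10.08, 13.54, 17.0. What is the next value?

Differences: 6.62 - 3.16 = 3.46
This is an arithmetic sequence with common difference d = 3.46.
Next term = 17.0 + 3.46 = 20.46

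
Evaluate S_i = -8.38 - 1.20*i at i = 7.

S_7 = -8.38 + -1.2*7 = -8.38 + -8.4 = -16.78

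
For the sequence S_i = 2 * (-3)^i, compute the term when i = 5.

S_5 = 2 * (-3)^5 = 2 * -243 = -486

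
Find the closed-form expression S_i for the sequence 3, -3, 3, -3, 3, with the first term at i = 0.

Check ratios: -3 / 3 = -1.0
Common ratio r = -1.
First term a = 3.
Formula: S_i = 3 * (-1)^i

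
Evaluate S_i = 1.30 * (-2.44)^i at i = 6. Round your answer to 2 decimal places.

S_6 = 1.3 * (-2.44)^6 ≈ 1.3 * 211.0275 ≈ 274.34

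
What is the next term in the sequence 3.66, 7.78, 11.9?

Differences: 7.78 - 3.66 = 4.12
This is an arithmetic sequence with common difference d = 4.12.
Next term = 11.9 + 4.12 = 16.02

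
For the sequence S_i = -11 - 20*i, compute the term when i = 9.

S_9 = -11 + -20*9 = -11 + -180 = -191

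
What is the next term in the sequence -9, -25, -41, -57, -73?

Differences: -25 - -9 = -16
This is an arithmetic sequence with common difference d = -16.
Next term = -73 + -16 = -89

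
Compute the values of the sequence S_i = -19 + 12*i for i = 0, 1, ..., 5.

This is an arithmetic sequence.
i=0: S_0 = -19 + 12*0 = -19
i=1: S_1 = -19 + 12*1 = -7
i=2: S_2 = -19 + 12*2 = 5
i=3: S_3 = -19 + 12*3 = 17
i=4: S_4 = -19 + 12*4 = 29
i=5: S_5 = -19 + 12*5 = 41
The first 6 terms are: [-19, -7, 5, 17, 29, 41]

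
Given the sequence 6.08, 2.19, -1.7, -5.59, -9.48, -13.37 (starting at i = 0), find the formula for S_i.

Check differences: 2.19 - 6.08 = -3.89
-1.7 - 2.19 = -3.89
Common difference d = -3.89.
First term a = 6.08.
Formula: S_i = 6.08 - 3.89*i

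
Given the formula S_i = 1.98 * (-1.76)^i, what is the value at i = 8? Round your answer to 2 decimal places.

S_8 = 1.98 * (-1.76)^8 ≈ 1.98 * 92.0664 ≈ 182.29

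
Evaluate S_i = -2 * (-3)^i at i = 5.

S_5 = -2 * (-3)^5 = -2 * -243 = 486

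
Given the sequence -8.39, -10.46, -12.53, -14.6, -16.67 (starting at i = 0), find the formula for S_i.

Check differences: -10.46 - -8.39 = -2.07
-12.53 - -10.46 = -2.07
Common difference d = -2.07.
First term a = -8.39.
Formula: S_i = -8.39 - 2.07*i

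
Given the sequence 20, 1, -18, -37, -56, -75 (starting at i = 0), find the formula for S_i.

Check differences: 1 - 20 = -19
-18 - 1 = -19
Common difference d = -19.
First term a = 20.
Formula: S_i = 20 - 19*i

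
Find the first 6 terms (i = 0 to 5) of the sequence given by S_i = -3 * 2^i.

This is a geometric sequence.
i=0: S_0 = -3 * 2^0 = -3
i=1: S_1 = -3 * 2^1 = -6
i=2: S_2 = -3 * 2^2 = -12
i=3: S_3 = -3 * 2^3 = -24
i=4: S_4 = -3 * 2^4 = -48
i=5: S_5 = -3 * 2^5 = -96
The first 6 terms are: [-3, -6, -12, -24, -48, -96]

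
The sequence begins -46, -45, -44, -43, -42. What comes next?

Differences: -45 - -46 = 1
This is an arithmetic sequence with common difference d = 1.
Next term = -42 + 1 = -41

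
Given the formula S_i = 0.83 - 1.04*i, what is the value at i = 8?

S_8 = 0.83 + -1.04*8 = 0.83 + -8.32 = -7.49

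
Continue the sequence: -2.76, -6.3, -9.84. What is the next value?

Differences: -6.3 - -2.76 = -3.54
This is an arithmetic sequence with common difference d = -3.54.
Next term = -9.84 + -3.54 = -13.38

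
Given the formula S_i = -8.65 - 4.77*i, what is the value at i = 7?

S_7 = -8.65 + -4.77*7 = -8.65 + -33.39 = -42.04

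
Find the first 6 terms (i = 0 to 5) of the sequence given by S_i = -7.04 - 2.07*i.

This is an arithmetic sequence.
i=0: S_0 = -7.04 + -2.07*0 = -7.04
i=1: S_1 = -7.04 + -2.07*1 = -9.11
i=2: S_2 = -7.04 + -2.07*2 = -11.18
i=3: S_3 = -7.04 + -2.07*3 = -13.25
i=4: S_4 = -7.04 + -2.07*4 = -15.32
i=5: S_5 = -7.04 + -2.07*5 = -17.39
The first 6 terms are: [-7.04, -9.11, -11.18, -13.25, -15.32, -17.39]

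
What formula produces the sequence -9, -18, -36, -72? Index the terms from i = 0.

Check ratios: -18 / -9 = 2.0
Common ratio r = 2.
First term a = -9.
Formula: S_i = -9 * 2^i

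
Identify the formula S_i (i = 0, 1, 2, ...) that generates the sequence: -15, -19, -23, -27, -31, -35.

Check differences: -19 - -15 = -4
-23 - -19 = -4
Common difference d = -4.
First term a = -15.
Formula: S_i = -15 - 4*i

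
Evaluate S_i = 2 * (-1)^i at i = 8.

S_8 = 2 * (-1)^8 = 2 * 1 = 2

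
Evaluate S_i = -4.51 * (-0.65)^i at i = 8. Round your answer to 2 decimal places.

S_8 = -4.51 * (-0.65)^8 ≈ -4.51 * 0.0319 ≈ -0.14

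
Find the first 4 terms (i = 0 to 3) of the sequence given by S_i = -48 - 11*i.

This is an arithmetic sequence.
i=0: S_0 = -48 + -11*0 = -48
i=1: S_1 = -48 + -11*1 = -59
i=2: S_2 = -48 + -11*2 = -70
i=3: S_3 = -48 + -11*3 = -81
The first 4 terms are: [-48, -59, -70, -81]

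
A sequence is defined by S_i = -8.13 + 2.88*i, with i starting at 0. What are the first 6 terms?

This is an arithmetic sequence.
i=0: S_0 = -8.13 + 2.88*0 = -8.13
i=1: S_1 = -8.13 + 2.88*1 = -5.25
i=2: S_2 = -8.13 + 2.88*2 = -2.37
i=3: S_3 = -8.13 + 2.88*3 = 0.51
i=4: S_4 = -8.13 + 2.88*4 = 3.39
i=5: S_5 = -8.13 + 2.88*5 = 6.27
The first 6 terms are: [-8.13, -5.25, -2.37, 0.51, 3.39, 6.27]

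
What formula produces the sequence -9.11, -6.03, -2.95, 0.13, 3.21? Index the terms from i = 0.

Check differences: -6.03 - -9.11 = 3.08
-2.95 - -6.03 = 3.08
Common difference d = 3.08.
First term a = -9.11.
Formula: S_i = -9.11 + 3.08*i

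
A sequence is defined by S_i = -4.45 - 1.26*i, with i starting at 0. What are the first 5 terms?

This is an arithmetic sequence.
i=0: S_0 = -4.45 + -1.26*0 = -4.45
i=1: S_1 = -4.45 + -1.26*1 = -5.71
i=2: S_2 = -4.45 + -1.26*2 = -6.97
i=3: S_3 = -4.45 + -1.26*3 = -8.23
i=4: S_4 = -4.45 + -1.26*4 = -9.49
The first 5 terms are: [-4.45, -5.71, -6.97, -8.23, -9.49]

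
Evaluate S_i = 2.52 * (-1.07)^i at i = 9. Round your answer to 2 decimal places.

S_9 = 2.52 * (-1.07)^9 ≈ 2.52 * -1.8385 ≈ -4.63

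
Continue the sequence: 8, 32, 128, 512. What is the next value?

Ratios: 32 / 8 = 4.0
This is a geometric sequence with common ratio r = 4.
Next term = 512 * 4 = 2048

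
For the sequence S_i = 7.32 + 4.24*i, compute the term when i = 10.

S_10 = 7.32 + 4.24*10 = 7.32 + 42.4 = 49.72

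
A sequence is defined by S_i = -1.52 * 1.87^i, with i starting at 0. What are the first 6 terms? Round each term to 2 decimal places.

This is a geometric sequence.
i=0: S_0 = -1.52 * 1.87^0 = -1.52
i=1: S_1 = -1.52 * 1.87^1 ≈ -2.84
i=2: S_2 = -1.52 * 1.87^2 ≈ -5.32
i=3: S_3 = -1.52 * 1.87^3 ≈ -9.94
i=4: S_4 = -1.52 * 1.87^4 ≈ -18.59
i=5: S_5 = -1.52 * 1.87^5 ≈ -34.76
The first 6 terms are: [-1.52, -2.84, -5.32, -9.94, -18.59, -34.76]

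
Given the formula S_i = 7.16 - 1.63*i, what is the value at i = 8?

S_8 = 7.16 + -1.63*8 = 7.16 + -13.04 = -5.88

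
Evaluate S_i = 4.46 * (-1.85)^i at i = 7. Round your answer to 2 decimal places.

S_7 = 4.46 * (-1.85)^7 ≈ 4.46 * -74.1655 ≈ -330.78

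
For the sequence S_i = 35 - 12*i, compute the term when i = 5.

S_5 = 35 + -12*5 = 35 + -60 = -25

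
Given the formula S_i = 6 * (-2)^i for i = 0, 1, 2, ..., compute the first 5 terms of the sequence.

This is a geometric sequence.
i=0: S_0 = 6 * (-2)^0 = 6
i=1: S_1 = 6 * (-2)^1 = -12
i=2: S_2 = 6 * (-2)^2 = 24
i=3: S_3 = 6 * (-2)^3 = -48
i=4: S_4 = 6 * (-2)^4 = 96
The first 5 terms are: [6, -12, 24, -48, 96]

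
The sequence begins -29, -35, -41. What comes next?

Differences: -35 - -29 = -6
This is an arithmetic sequence with common difference d = -6.
Next term = -41 + -6 = -47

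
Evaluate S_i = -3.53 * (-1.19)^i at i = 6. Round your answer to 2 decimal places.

S_6 = -3.53 * (-1.19)^6 ≈ -3.53 * 2.8398 ≈ -10.02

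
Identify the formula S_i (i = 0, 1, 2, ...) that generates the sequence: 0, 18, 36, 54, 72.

Check differences: 18 - 0 = 18
36 - 18 = 18
Common difference d = 18.
First term a = 0.
Formula: S_i = 0 + 18*i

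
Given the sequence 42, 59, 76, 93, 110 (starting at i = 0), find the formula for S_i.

Check differences: 59 - 42 = 17
76 - 59 = 17
Common difference d = 17.
First term a = 42.
Formula: S_i = 42 + 17*i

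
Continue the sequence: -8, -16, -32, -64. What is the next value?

Ratios: -16 / -8 = 2.0
This is a geometric sequence with common ratio r = 2.
Next term = -64 * 2 = -128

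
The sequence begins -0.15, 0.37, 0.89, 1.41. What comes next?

Differences: 0.37 - -0.15 = 0.52
This is an arithmetic sequence with common difference d = 0.52.
Next term = 1.41 + 0.52 = 1.93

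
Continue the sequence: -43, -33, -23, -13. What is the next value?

Differences: -33 - -43 = 10
This is an arithmetic sequence with common difference d = 10.
Next term = -13 + 10 = -3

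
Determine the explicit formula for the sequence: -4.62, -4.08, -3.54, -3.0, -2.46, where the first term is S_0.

Check differences: -4.08 - -4.62 = 0.54
-3.54 - -4.08 = 0.54
Common difference d = 0.54.
First term a = -4.62.
Formula: S_i = -4.62 + 0.54*i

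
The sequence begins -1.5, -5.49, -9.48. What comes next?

Differences: -5.49 - -1.5 = -3.99
This is an arithmetic sequence with common difference d = -3.99.
Next term = -9.48 + -3.99 = -13.47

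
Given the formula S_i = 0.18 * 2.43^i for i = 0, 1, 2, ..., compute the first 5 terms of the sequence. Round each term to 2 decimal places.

This is a geometric sequence.
i=0: S_0 = 0.18 * 2.43^0 = 0.18
i=1: S_1 = 0.18 * 2.43^1 ≈ 0.44
i=2: S_2 = 0.18 * 2.43^2 ≈ 1.06
i=3: S_3 = 0.18 * 2.43^3 ≈ 2.58
i=4: S_4 = 0.18 * 2.43^4 ≈ 6.28
The first 5 terms are: [0.18, 0.44, 1.06, 2.58, 6.28]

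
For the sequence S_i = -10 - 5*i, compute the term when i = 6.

S_6 = -10 + -5*6 = -10 + -30 = -40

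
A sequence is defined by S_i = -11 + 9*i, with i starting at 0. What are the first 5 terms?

This is an arithmetic sequence.
i=0: S_0 = -11 + 9*0 = -11
i=1: S_1 = -11 + 9*1 = -2
i=2: S_2 = -11 + 9*2 = 7
i=3: S_3 = -11 + 9*3 = 16
i=4: S_4 = -11 + 9*4 = 25
The first 5 terms are: [-11, -2, 7, 16, 25]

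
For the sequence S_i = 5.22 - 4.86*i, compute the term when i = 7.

S_7 = 5.22 + -4.86*7 = 5.22 + -34.02 = -28.8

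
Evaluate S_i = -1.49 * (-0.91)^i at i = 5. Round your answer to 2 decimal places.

S_5 = -1.49 * (-0.91)^5 ≈ -1.49 * -0.624 ≈ 0.93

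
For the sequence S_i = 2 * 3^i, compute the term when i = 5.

S_5 = 2 * 3^5 = 2 * 243 = 486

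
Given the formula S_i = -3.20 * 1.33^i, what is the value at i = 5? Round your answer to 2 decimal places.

S_5 = -3.2 * 1.33^5 ≈ -3.2 * 4.1616 ≈ -13.32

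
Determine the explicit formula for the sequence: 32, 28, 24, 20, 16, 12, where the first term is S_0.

Check differences: 28 - 32 = -4
24 - 28 = -4
Common difference d = -4.
First term a = 32.
Formula: S_i = 32 - 4*i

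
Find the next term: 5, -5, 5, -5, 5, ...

Ratios: -5 / 5 = -1.0
This is a geometric sequence with common ratio r = -1.
Next term = 5 * -1 = -5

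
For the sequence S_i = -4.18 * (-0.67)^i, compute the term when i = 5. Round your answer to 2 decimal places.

S_5 = -4.18 * (-0.67)^5 ≈ -4.18 * -0.135 ≈ 0.56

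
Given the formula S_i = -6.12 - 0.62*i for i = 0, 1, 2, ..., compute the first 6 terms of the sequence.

This is an arithmetic sequence.
i=0: S_0 = -6.12 + -0.62*0 = -6.12
i=1: S_1 = -6.12 + -0.62*1 = -6.74
i=2: S_2 = -6.12 + -0.62*2 = -7.36
i=3: S_3 = -6.12 + -0.62*3 = -7.98
i=4: S_4 = -6.12 + -0.62*4 = -8.6
i=5: S_5 = -6.12 + -0.62*5 = -9.22
The first 6 terms are: [-6.12, -6.74, -7.36, -7.98, -8.6, -9.22]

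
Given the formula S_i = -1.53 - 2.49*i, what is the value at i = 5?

S_5 = -1.53 + -2.49*5 = -1.53 + -12.45 = -13.98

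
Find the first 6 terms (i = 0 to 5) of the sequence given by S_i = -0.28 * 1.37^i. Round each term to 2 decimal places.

This is a geometric sequence.
i=0: S_0 = -0.28 * 1.37^0 = -0.28
i=1: S_1 = -0.28 * 1.37^1 ≈ -0.38
i=2: S_2 = -0.28 * 1.37^2 ≈ -0.53
i=3: S_3 = -0.28 * 1.37^3 ≈ -0.72
i=4: S_4 = -0.28 * 1.37^4 ≈ -0.99
i=5: S_5 = -0.28 * 1.37^5 ≈ -1.35
The first 6 terms are: [-0.28, -0.38, -0.53, -0.72, -0.99, -1.35]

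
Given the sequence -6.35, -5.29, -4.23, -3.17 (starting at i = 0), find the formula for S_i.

Check differences: -5.29 - -6.35 = 1.06
-4.23 - -5.29 = 1.06
Common difference d = 1.06.
First term a = -6.35.
Formula: S_i = -6.35 + 1.06*i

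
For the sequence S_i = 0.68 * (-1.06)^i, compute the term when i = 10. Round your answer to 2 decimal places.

S_10 = 0.68 * (-1.06)^10 ≈ 0.68 * 1.7908 ≈ 1.22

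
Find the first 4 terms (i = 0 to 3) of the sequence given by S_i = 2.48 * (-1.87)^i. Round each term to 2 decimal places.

This is a geometric sequence.
i=0: S_0 = 2.48 * (-1.87)^0 = 2.48
i=1: S_1 = 2.48 * (-1.87)^1 ≈ -4.64
i=2: S_2 = 2.48 * (-1.87)^2 ≈ 8.67
i=3: S_3 = 2.48 * (-1.87)^3 ≈ -16.22
The first 4 terms are: [2.48, -4.64, 8.67, -16.22]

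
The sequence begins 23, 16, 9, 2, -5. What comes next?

Differences: 16 - 23 = -7
This is an arithmetic sequence with common difference d = -7.
Next term = -5 + -7 = -12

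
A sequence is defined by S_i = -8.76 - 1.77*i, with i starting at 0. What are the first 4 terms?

This is an arithmetic sequence.
i=0: S_0 = -8.76 + -1.77*0 = -8.76
i=1: S_1 = -8.76 + -1.77*1 = -10.53
i=2: S_2 = -8.76 + -1.77*2 = -12.3
i=3: S_3 = -8.76 + -1.77*3 = -14.07
The first 4 terms are: [-8.76, -10.53, -12.3, -14.07]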